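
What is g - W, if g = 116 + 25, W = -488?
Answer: 629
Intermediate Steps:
g = 141
g - W = 141 - 1*(-488) = 141 + 488 = 629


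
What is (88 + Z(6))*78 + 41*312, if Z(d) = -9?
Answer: 18954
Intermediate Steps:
(88 + Z(6))*78 + 41*312 = (88 - 9)*78 + 41*312 = 79*78 + 12792 = 6162 + 12792 = 18954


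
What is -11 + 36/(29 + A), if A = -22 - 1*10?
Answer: -23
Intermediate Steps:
A = -32 (A = -22 - 10 = -32)
-11 + 36/(29 + A) = -11 + 36/(29 - 32) = -11 + 36/(-3) = -11 + 36*(-⅓) = -11 - 12 = -23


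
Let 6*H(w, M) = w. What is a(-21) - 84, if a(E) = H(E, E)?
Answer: -175/2 ≈ -87.500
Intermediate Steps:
H(w, M) = w/6
a(E) = E/6
a(-21) - 84 = (⅙)*(-21) - 84 = -7/2 - 84 = -175/2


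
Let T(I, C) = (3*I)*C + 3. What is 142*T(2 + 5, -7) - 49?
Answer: -20497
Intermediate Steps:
T(I, C) = 3 + 3*C*I (T(I, C) = 3*C*I + 3 = 3 + 3*C*I)
142*T(2 + 5, -7) - 49 = 142*(3 + 3*(-7)*(2 + 5)) - 49 = 142*(3 + 3*(-7)*7) - 49 = 142*(3 - 147) - 49 = 142*(-144) - 49 = -20448 - 49 = -20497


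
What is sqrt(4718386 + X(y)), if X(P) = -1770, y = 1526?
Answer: 2*sqrt(1179154) ≈ 2171.8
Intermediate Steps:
sqrt(4718386 + X(y)) = sqrt(4718386 - 1770) = sqrt(4716616) = 2*sqrt(1179154)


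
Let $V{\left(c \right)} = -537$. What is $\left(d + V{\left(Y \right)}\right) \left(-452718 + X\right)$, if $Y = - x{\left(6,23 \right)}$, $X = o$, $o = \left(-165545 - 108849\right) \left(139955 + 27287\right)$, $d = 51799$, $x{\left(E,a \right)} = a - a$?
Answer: $-2352446708731292$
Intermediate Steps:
$x{\left(E,a \right)} = 0$
$o = -45890201348$ ($o = \left(-274394\right) 167242 = -45890201348$)
$X = -45890201348$
$Y = 0$ ($Y = \left(-1\right) 0 = 0$)
$\left(d + V{\left(Y \right)}\right) \left(-452718 + X\right) = \left(51799 - 537\right) \left(-452718 - 45890201348\right) = 51262 \left(-45890654066\right) = -2352446708731292$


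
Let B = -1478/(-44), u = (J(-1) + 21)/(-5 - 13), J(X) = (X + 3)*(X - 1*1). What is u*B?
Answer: -12563/396 ≈ -31.725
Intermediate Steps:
J(X) = (-1 + X)*(3 + X) (J(X) = (3 + X)*(X - 1) = (3 + X)*(-1 + X) = (-1 + X)*(3 + X))
u = -17/18 (u = ((-3 + (-1)² + 2*(-1)) + 21)/(-5 - 13) = ((-3 + 1 - 2) + 21)/(-18) = (-4 + 21)*(-1/18) = 17*(-1/18) = -17/18 ≈ -0.94444)
B = 739/22 (B = -1478*(-1/44) = 739/22 ≈ 33.591)
u*B = -17/18*739/22 = -12563/396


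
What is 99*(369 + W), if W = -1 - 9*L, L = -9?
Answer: 44451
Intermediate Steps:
W = 80 (W = -1 - 9*(-9) = -1 + 81 = 80)
99*(369 + W) = 99*(369 + 80) = 99*449 = 44451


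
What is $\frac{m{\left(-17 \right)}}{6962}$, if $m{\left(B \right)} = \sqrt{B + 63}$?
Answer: $\frac{\sqrt{46}}{6962} \approx 0.00097419$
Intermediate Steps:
$m{\left(B \right)} = \sqrt{63 + B}$
$\frac{m{\left(-17 \right)}}{6962} = \frac{\sqrt{63 - 17}}{6962} = \sqrt{46} \cdot \frac{1}{6962} = \frac{\sqrt{46}}{6962}$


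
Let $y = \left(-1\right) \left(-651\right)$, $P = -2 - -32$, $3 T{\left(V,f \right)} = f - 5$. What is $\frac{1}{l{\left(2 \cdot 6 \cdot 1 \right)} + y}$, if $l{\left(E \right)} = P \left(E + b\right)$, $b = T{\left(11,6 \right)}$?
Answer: $\frac{1}{1021} \approx 0.00097943$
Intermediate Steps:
$T{\left(V,f \right)} = - \frac{5}{3} + \frac{f}{3}$ ($T{\left(V,f \right)} = \frac{f - 5}{3} = \frac{-5 + f}{3} = - \frac{5}{3} + \frac{f}{3}$)
$b = \frac{1}{3}$ ($b = - \frac{5}{3} + \frac{1}{3} \cdot 6 = - \frac{5}{3} + 2 = \frac{1}{3} \approx 0.33333$)
$P = 30$ ($P = -2 + 32 = 30$)
$y = 651$
$l{\left(E \right)} = 10 + 30 E$ ($l{\left(E \right)} = 30 \left(E + \frac{1}{3}\right) = 30 \left(\frac{1}{3} + E\right) = 10 + 30 E$)
$\frac{1}{l{\left(2 \cdot 6 \cdot 1 \right)} + y} = \frac{1}{\left(10 + 30 \cdot 2 \cdot 6 \cdot 1\right) + 651} = \frac{1}{\left(10 + 30 \cdot 12 \cdot 1\right) + 651} = \frac{1}{\left(10 + 30 \cdot 12\right) + 651} = \frac{1}{\left(10 + 360\right) + 651} = \frac{1}{370 + 651} = \frac{1}{1021}$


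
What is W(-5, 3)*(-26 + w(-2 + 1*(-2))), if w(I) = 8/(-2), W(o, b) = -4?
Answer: 120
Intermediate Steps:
w(I) = -4 (w(I) = 8*(-1/2) = -4)
W(-5, 3)*(-26 + w(-2 + 1*(-2))) = -4*(-26 - 4) = -4*(-30) = 120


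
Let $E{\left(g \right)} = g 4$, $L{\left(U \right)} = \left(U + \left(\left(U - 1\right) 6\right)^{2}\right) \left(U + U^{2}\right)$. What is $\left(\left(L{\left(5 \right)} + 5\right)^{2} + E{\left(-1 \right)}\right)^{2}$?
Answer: $92403366799766841$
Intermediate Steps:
$L{\left(U \right)} = \left(U + U^{2}\right) \left(U + \left(-6 + 6 U\right)^{2}\right)$ ($L{\left(U \right)} = \left(U + \left(\left(-1 + U\right) 6\right)^{2}\right) \left(U + U^{2}\right) = \left(U + \left(-6 + 6 U\right)^{2}\right) \left(U + U^{2}\right) = \left(U + U^{2}\right) \left(U + \left(-6 + 6 U\right)^{2}\right)$)
$E{\left(g \right)} = 4 g$
$\left(\left(L{\left(5 \right)} + 5\right)^{2} + E{\left(-1 \right)}\right)^{2} = \left(\left(5 \left(36 - 175 - 35 \cdot 5^{2} + 36 \cdot 5^{3}\right) + 5\right)^{2} + 4 \left(-1\right)\right)^{2} = \left(\left(5 \left(36 - 175 - 875 + 36 \cdot 125\right) + 5\right)^{2} - 4\right)^{2} = \left(\left(5 \left(36 - 175 - 875 + 4500\right) + 5\right)^{2} - 4\right)^{2} = \left(\left(5 \cdot 3486 + 5\right)^{2} - 4\right)^{2} = \left(\left(17430 + 5\right)^{2} - 4\right)^{2} = \left(17435^{2} - 4\right)^{2} = \left(303979225 - 4\right)^{2} = 303979221^{2} = 92403366799766841$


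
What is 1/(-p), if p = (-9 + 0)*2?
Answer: 1/18 ≈ 0.055556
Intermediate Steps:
p = -18 (p = -9*2 = -18)
1/(-p) = 1/(-1*(-18)) = 1/18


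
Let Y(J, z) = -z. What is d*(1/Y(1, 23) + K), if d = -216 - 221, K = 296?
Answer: -129333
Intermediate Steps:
d = -437
d*(1/Y(1, 23) + K) = -437*(1/(-1*23) + 296) = -437*(1/(-23) + 296) = -437*(-1/23 + 296) = -437*6807/23 = -129333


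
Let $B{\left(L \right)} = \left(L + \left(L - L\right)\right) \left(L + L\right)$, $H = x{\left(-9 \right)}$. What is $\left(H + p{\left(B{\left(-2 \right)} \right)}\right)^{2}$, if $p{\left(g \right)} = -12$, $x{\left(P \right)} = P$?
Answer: $441$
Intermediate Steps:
$H = -9$
$B{\left(L \right)} = 2 L^{2}$ ($B{\left(L \right)} = \left(L + 0\right) 2 L = L 2 L = 2 L^{2}$)
$\left(H + p{\left(B{\left(-2 \right)} \right)}\right)^{2} = \left(-9 - 12\right)^{2} = \left(-21\right)^{2} = 441$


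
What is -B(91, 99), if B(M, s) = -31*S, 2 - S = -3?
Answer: 155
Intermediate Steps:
S = 5 (S = 2 - 1*(-3) = 2 + 3 = 5)
B(M, s) = -155 (B(M, s) = -31*5 = -155)
-B(91, 99) = -1*(-155) = 155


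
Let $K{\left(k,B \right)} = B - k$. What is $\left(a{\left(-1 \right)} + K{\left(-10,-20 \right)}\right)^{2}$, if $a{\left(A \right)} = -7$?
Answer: $289$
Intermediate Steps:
$\left(a{\left(-1 \right)} + K{\left(-10,-20 \right)}\right)^{2} = \left(-7 - 10\right)^{2} = \left(-17\right)^{2} = 289$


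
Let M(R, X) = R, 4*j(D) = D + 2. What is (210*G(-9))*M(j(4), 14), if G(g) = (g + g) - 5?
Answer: -7245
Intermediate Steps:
j(D) = ½ + D/4 (j(D) = (D + 2)/4 = (2 + D)/4 = ½ + D/4)
G(g) = -5 + 2*g (G(g) = 2*g - 5 = -5 + 2*g)
(210*G(-9))*M(j(4), 14) = (210*(-5 + 2*(-9)))*(½ + (¼)*4) = (210*(-5 - 18))*(½ + 1) = (210*(-23))*(3/2) = -4830*3/2 = -7245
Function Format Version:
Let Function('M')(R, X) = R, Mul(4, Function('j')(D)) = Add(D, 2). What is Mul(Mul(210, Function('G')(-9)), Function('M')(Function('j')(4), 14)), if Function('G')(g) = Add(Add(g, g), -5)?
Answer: -7245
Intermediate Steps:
Function('j')(D) = Add(Rational(1, 2), Mul(Rational(1, 4), D)) (Function('j')(D) = Mul(Rational(1, 4), Add(D, 2)) = Mul(Rational(1, 4), Add(2, D)) = Add(Rational(1, 2), Mul(Rational(1, 4), D)))
Function('G')(g) = Add(-5, Mul(2, g)) (Function('G')(g) = Add(Mul(2, g), -5) = Add(-5, Mul(2, g)))
Mul(Mul(210, Function('G')(-9)), Function('M')(Function('j')(4), 14)) = Mul(Mul(210, Add(-5, Mul(2, -9))), Add(Rational(1, 2), Mul(Rational(1, 4), 4))) = Mul(Mul(210, Add(-5, -18)), Add(Rational(1, 2), 1)) = Mul(Mul(210, -23), Rational(3, 2)) = Mul(-4830, Rational(3, 2)) = -7245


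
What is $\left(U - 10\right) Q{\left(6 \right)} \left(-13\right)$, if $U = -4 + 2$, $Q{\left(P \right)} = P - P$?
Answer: $0$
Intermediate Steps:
$Q{\left(P \right)} = 0$
$U = -2$
$\left(U - 10\right) Q{\left(6 \right)} \left(-13\right) = \left(-2 - 10\right) 0 \left(-13\right) = \left(-12\right) 0 \left(-13\right) = 0 \left(-13\right) = 0$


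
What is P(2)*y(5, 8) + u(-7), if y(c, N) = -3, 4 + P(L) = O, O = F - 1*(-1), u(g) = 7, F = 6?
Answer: -2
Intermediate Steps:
O = 7 (O = 6 - 1*(-1) = 6 + 1 = 7)
P(L) = 3 (P(L) = -4 + 7 = 3)
P(2)*y(5, 8) + u(-7) = 3*(-3) + 7 = -9 + 7 = -2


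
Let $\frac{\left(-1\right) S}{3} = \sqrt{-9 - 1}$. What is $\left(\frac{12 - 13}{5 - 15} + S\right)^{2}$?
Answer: $\frac{\left(-1 + 30 i \sqrt{10}\right)^{2}}{100} \approx -89.99 - 1.8974 i$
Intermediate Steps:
$S = - 3 i \sqrt{10}$ ($S = - 3 \sqrt{-9 - 1} = - 3 \sqrt{-10} = - 3 i \sqrt{10} \approx - 9.4868 i$)
$\left(\frac{12 - 13}{5 - 15} + S\right)^{2} = \left(\frac{12 - 13}{5 - 15} - 3 i \sqrt{10}\right)^{2} = \left(\frac{12 - 13}{-10} - 3 i \sqrt{10}\right)^{2} = \left(\left(12 - 13\right) \left(- \frac{1}{10}\right) - 3 i \sqrt{10}\right)^{2} = \left(\left(-1\right) \left(- \frac{1}{10}\right) - 3 i \sqrt{10}\right)^{2} = \left(\frac{1}{10} - 3 i \sqrt{10}\right)^{2}$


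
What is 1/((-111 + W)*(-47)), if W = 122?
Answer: -1/517 ≈ -0.0019342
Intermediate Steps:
1/((-111 + W)*(-47)) = 1/((-111 + 122)*(-47)) = 1/(11*(-47)) = 1/(-517) = -1/517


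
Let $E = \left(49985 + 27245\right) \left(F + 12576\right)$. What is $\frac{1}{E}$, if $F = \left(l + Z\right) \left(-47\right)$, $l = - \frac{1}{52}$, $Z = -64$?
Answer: $\frac{26}{31294175225} \approx 8.3083 \cdot 10^{-10}$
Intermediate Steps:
$l = - \frac{1}{52}$ ($l = \left(-1\right) \frac{1}{52} = - \frac{1}{52} \approx -0.019231$)
$F = \frac{156463}{52}$ ($F = \left(- \frac{1}{52} - 64\right) \left(-47\right) = \left(- \frac{3329}{52}\right) \left(-47\right) = \frac{156463}{52} \approx 3008.9$)
$E = \frac{31294175225}{26}$ ($E = \left(49985 + 27245\right) \left(\frac{156463}{52} + 12576\right) = 77230 \cdot \frac{810415}{52} = \frac{31294175225}{26} \approx 1.2036 \cdot 10^{9}$)
$\frac{1}{E} = \frac{1}{\frac{31294175225}{26}} = \frac{26}{31294175225}$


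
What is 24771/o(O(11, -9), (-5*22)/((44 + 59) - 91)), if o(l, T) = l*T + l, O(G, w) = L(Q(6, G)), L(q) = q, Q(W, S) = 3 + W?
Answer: -16514/49 ≈ -337.02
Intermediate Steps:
O(G, w) = 9 (O(G, w) = 3 + 6 = 9)
o(l, T) = l + T*l (o(l, T) = T*l + l = l + T*l)
24771/o(O(11, -9), (-5*22)/((44 + 59) - 91)) = 24771/((9*(1 + (-5*22)/((44 + 59) - 91)))) = 24771/((9*(1 - 110/(103 - 91)))) = 24771/((9*(1 - 110/12))) = 24771/((9*(1 - 110*1/12))) = 24771/((9*(1 - 55/6))) = 24771/((9*(-49/6))) = 24771/(-147/2) = 24771*(-2/147) = -16514/49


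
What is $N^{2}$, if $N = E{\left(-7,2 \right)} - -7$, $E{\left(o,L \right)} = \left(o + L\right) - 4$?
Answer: $4$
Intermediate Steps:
$E{\left(o,L \right)} = -4 + L + o$ ($E{\left(o,L \right)} = \left(L + o\right) - 4 = -4 + L + o$)
$N = -2$ ($N = \left(-4 + 2 - 7\right) - -7 = -9 + 7 = -2$)
$N^{2} = \left(-2\right)^{2} = 4$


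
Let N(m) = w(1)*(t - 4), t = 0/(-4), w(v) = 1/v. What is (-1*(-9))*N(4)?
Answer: -36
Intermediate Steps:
t = 0 (t = 0*(-¼) = 0)
N(m) = -4 (N(m) = (0 - 4)/1 = 1*(-4) = -4)
(-1*(-9))*N(4) = -1*(-9)*(-4) = 9*(-4) = -36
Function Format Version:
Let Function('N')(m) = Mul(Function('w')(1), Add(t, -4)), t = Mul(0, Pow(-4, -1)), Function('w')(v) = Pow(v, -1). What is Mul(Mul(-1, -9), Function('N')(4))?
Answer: -36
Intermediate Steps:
t = 0 (t = Mul(0, Rational(-1, 4)) = 0)
Function('N')(m) = -4 (Function('N')(m) = Mul(Pow(1, -1), Add(0, -4)) = Mul(1, -4) = -4)
Mul(Mul(-1, -9), Function('N')(4)) = Mul(Mul(-1, -9), -4) = Mul(9, -4) = -36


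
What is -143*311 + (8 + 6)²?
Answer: -44277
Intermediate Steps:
-143*311 + (8 + 6)² = -44473 + 14² = -44473 + 196 = -44277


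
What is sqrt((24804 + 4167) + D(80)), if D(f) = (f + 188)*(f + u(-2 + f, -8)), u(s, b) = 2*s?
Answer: sqrt(92219) ≈ 303.68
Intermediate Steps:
D(f) = (-4 + 3*f)*(188 + f) (D(f) = (f + 188)*(f + 2*(-2 + f)) = (188 + f)*(f + (-4 + 2*f)) = (188 + f)*(-4 + 3*f) = (-4 + 3*f)*(188 + f))
sqrt((24804 + 4167) + D(80)) = sqrt((24804 + 4167) + (-752 + 3*80**2 + 560*80)) = sqrt(28971 + (-752 + 3*6400 + 44800)) = sqrt(28971 + (-752 + 19200 + 44800)) = sqrt(28971 + 63248) = sqrt(92219)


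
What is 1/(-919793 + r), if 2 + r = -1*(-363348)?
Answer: -1/556447 ≈ -1.7971e-6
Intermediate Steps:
r = 363346 (r = -2 - 1*(-363348) = -2 + 363348 = 363346)
1/(-919793 + r) = 1/(-919793 + 363346) = 1/(-556447) = -1/556447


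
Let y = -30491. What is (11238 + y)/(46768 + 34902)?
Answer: -19253/81670 ≈ -0.23574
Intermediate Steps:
(11238 + y)/(46768 + 34902) = (11238 - 30491)/(46768 + 34902) = -19253/81670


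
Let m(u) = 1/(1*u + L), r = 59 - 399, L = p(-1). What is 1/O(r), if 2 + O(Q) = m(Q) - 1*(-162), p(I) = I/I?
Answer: 339/54239 ≈ 0.0062501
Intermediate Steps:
p(I) = 1
L = 1
r = -340
m(u) = 1/(1 + u) (m(u) = 1/(1*u + 1) = 1/(u + 1) = 1/(1 + u))
O(Q) = 160 + 1/(1 + Q) (O(Q) = -2 + (1/(1 + Q) - 1*(-162)) = -2 + (1/(1 + Q) + 162) = -2 + (162 + 1/(1 + Q)) = 160 + 1/(1 + Q))
1/O(r) = 1/((161 + 160*(-340))/(1 - 340)) = 1/((161 - 54400)/(-339)) = 1/(-1/339*(-54239)) = 1/(54239/339) = 339/54239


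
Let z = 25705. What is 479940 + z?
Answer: 505645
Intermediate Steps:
479940 + z = 479940 + 25705 = 505645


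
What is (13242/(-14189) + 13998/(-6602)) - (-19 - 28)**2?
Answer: -103607917454/46837889 ≈ -2212.1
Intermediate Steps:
(13242/(-14189) + 13998/(-6602)) - (-19 - 28)**2 = (13242*(-1/14189) + 13998*(-1/6602)) - 1*(-47)**2 = (-13242/14189 - 6999/3301) - 1*2209 = -143020653/46837889 - 2209 = -103607917454/46837889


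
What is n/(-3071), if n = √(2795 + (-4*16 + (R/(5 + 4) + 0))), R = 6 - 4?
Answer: -√24581/9213 ≈ -0.017018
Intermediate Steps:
R = 2
n = √24581/3 (n = √(2795 + (-4*16 + (2/(5 + 4) + 0))) = √(2795 + (-64 + (2/9 + 0))) = √(2795 + (-64 + 2/9)) = √(2795 - 574/9) = √(24581/9) = √24581/3 ≈ 52.261)
n/(-3071) = (√24581/3)/(-3071) = (√24581/3)*(-1/3071) = -√24581/9213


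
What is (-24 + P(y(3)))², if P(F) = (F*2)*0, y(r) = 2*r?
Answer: 576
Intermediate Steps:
P(F) = 0 (P(F) = (2*F)*0 = 0)
(-24 + P(y(3)))² = (-24 + 0)² = (-24)² = 576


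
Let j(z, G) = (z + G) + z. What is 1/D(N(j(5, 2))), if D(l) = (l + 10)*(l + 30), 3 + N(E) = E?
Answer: 1/741 ≈ 0.0013495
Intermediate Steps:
j(z, G) = G + 2*z (j(z, G) = (G + z) + z = G + 2*z)
N(E) = -3 + E
D(l) = (10 + l)*(30 + l)
1/D(N(j(5, 2))) = 1/(300 + (-3 + (2 + 2*5))² + 40*(-3 + (2 + 2*5))) = 1/(300 + (-3 + (2 + 10))² + 40*(-3 + (2 + 10))) = 1/(300 + (-3 + 12)² + 40*(-3 + 12)) = 1/(300 + 9² + 40*9) = 1/(300 + 81 + 360) = 1/741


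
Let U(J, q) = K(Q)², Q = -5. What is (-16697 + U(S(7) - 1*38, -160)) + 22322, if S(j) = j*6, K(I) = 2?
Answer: 5629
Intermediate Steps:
S(j) = 6*j
U(J, q) = 4 (U(J, q) = 2² = 4)
(-16697 + U(S(7) - 1*38, -160)) + 22322 = (-16697 + 4) + 22322 = -16693 + 22322 = 5629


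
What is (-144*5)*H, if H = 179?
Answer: -128880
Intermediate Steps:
(-144*5)*H = -144*5*179 = -720*179 = -128880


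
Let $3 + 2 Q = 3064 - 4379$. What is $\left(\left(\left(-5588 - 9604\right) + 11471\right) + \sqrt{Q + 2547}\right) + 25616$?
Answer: $21895 + 4 \sqrt{118} \approx 21938.0$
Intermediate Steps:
$Q = -659$ ($Q = - \frac{3}{2} + \frac{3064 - 4379}{2} = - \frac{3}{2} + \frac{1}{2} \left(-1315\right) = - \frac{3}{2} - \frac{1315}{2} = -659$)
$\left(\left(\left(-5588 - 9604\right) + 11471\right) + \sqrt{Q + 2547}\right) + 25616 = \left(\left(\left(-5588 - 9604\right) + 11471\right) + \sqrt{-659 + 2547}\right) + 25616 = \left(\left(\left(-5588 - 9604\right) + 11471\right) + \sqrt{1888}\right) + 25616 = \left(\left(-15192 + 11471\right) + 4 \sqrt{118}\right) + 25616 = \left(-3721 + 4 \sqrt{118}\right) + 25616 = 21895 + 4 \sqrt{118}$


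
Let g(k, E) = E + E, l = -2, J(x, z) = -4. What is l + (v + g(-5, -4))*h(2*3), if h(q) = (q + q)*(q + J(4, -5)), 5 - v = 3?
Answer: -146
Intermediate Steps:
v = 2 (v = 5 - 1*3 = 5 - 3 = 2)
g(k, E) = 2*E
h(q) = 2*q*(-4 + q) (h(q) = (q + q)*(q - 4) = (2*q)*(-4 + q) = 2*q*(-4 + q))
l + (v + g(-5, -4))*h(2*3) = -2 + (2 + 2*(-4))*(2*(2*3)*(-4 + 2*3)) = -2 + (2 - 8)*(2*6*(-4 + 6)) = -2 - 12*6*2 = -2 - 6*24 = -2 - 144 = -146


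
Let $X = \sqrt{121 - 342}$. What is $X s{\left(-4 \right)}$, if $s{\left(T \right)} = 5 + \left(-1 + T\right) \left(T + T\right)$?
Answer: $45 i \sqrt{221} \approx 668.97 i$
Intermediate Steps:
$X = i \sqrt{221}$ ($X = \sqrt{-221} = i \sqrt{221} \approx 14.866 i$)
$s{\left(T \right)} = 5 + 2 T \left(-1 + T\right)$ ($s{\left(T \right)} = 5 + \left(-1 + T\right) 2 T = 5 + 2 T \left(-1 + T\right)$)
$X s{\left(-4 \right)} = i \sqrt{221} \left(5 - -8 + 2 \left(-4\right)^{2}\right) = i \sqrt{221} \left(5 + 8 + 2 \cdot 16\right) = i \sqrt{221} \left(5 + 8 + 32\right) = i \sqrt{221} \cdot 45 = 45 i \sqrt{221}$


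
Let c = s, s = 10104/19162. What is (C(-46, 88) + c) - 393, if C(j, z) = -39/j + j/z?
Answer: -345659293/881452 ≈ -392.15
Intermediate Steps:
s = 5052/9581 (s = 10104*(1/19162) = 5052/9581 ≈ 0.52729)
c = 5052/9581 ≈ 0.52729
(C(-46, 88) + c) - 393 = ((-39/(-46) - 46/88) + 5052/9581) - 393 = ((-39*(-1/46) - 46*1/88) + 5052/9581) - 393 = ((39/46 - 23/44) + 5052/9581) - 393 = (329/1012 + 5052/9581) - 393 = 751343/881452 - 393 = -345659293/881452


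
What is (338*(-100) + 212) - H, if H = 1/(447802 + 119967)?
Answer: -19070225173/567769 ≈ -33588.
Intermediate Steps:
H = 1/567769 ≈ 1.7613e-6
(338*(-100) + 212) - H = (338*(-100) + 212) - 1*1/567769 = (-33800 + 212) - 1/567769 = -33588 - 1/567769 = -19070225173/567769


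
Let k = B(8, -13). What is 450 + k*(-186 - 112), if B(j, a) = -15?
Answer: 4920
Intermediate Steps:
k = -15
450 + k*(-186 - 112) = 450 - 15*(-186 - 112) = 450 - 15*(-298) = 450 + 4470 = 4920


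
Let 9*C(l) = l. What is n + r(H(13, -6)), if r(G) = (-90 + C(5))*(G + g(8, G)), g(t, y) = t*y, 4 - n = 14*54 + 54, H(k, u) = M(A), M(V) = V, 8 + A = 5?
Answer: 1609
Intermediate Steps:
A = -3 (A = -8 + 5 = -3)
C(l) = l/9
H(k, u) = -3
n = -806 (n = 4 - (14*54 + 54) = 4 - (756 + 54) = 4 - 1*810 = 4 - 810 = -806)
r(G) = -805*G (r(G) = (-90 + (⅑)*5)*(G + 8*G) = (-90 + 5/9)*(9*G) = -805*G)
n + r(H(13, -6)) = -806 - 805*(-3) = -806 + 2415 = 1609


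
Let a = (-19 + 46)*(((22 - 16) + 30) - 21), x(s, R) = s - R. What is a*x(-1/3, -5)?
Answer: 1890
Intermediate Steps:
a = 405 (a = 27*((6 + 30) - 21) = 27*(36 - 21) = 27*15 = 405)
a*x(-1/3, -5) = 405*(-1/3 - 1*(-5)) = 405*(-1*1/3 + 5) = 405*(-1/3 + 5) = 405*(14/3) = 1890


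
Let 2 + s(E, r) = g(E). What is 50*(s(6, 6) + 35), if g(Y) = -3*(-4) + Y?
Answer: 2550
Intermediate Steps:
g(Y) = 12 + Y
s(E, r) = 10 + E (s(E, r) = -2 + (12 + E) = 10 + E)
50*(s(6, 6) + 35) = 50*((10 + 6) + 35) = 50*(16 + 35) = 50*51 = 2550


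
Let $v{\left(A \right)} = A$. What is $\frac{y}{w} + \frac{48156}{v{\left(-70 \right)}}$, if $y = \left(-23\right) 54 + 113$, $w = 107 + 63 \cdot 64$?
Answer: $- \frac{99698357}{144865} \approx -688.22$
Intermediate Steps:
$w = 4139$ ($w = 107 + 4032 = 4139$)
$y = -1129$ ($y = -1242 + 113 = -1129$)
$\frac{y}{w} + \frac{48156}{v{\left(-70 \right)}} = - \frac{1129}{4139} + \frac{48156}{-70} = \left(-1129\right) \frac{1}{4139} + 48156 \left(- \frac{1}{70}\right) = - \frac{1129}{4139} - \frac{24078}{35} = - \frac{99698357}{144865}$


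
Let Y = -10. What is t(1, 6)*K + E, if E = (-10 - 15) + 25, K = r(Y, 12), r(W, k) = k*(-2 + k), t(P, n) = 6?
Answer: 720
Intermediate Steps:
K = 120 (K = 12*(-2 + 12) = 12*10 = 120)
E = 0 (E = -25 + 25 = 0)
t(1, 6)*K + E = 6*120 + 0 = 720 + 0 = 720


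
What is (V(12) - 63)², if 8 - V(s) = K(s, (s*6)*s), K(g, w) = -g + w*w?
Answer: 557320478521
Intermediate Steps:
K(g, w) = w² - g (K(g, w) = -g + w² = w² - g)
V(s) = 8 + s - 36*s⁴ (V(s) = 8 - (((s*6)*s)² - s) = 8 - (((6*s)*s)² - s) = 8 - ((6*s²)² - s) = 8 - (36*s⁴ - s) = 8 - (-s + 36*s⁴) = 8 + (s - 36*s⁴) = 8 + s - 36*s⁴)
(V(12) - 63)² = ((8 + 12 - 36*12⁴) - 63)² = ((8 + 12 - 36*20736) - 63)² = ((8 + 12 - 746496) - 63)² = (-746476 - 63)² = (-746539)² = 557320478521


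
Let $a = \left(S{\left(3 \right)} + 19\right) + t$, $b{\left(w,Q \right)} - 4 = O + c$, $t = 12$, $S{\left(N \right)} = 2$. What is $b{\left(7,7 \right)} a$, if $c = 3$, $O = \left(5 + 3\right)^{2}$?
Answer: $2343$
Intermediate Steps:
$O = 64$ ($O = 8^{2} = 64$)
$b{\left(w,Q \right)} = 71$ ($b{\left(w,Q \right)} = 4 + \left(64 + 3\right) = 4 + 67 = 71$)
$a = 33$ ($a = \left(2 + 19\right) + 12 = 21 + 12 = 33$)
$b{\left(7,7 \right)} a = 71 \cdot 33 = 2343$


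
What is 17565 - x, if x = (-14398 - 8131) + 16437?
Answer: 23657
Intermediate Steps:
x = -6092 (x = -22529 + 16437 = -6092)
17565 - x = 17565 - 1*(-6092) = 17565 + 6092 = 23657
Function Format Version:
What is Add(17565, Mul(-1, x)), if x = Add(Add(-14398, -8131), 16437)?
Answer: 23657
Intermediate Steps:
x = -6092 (x = Add(-22529, 16437) = -6092)
Add(17565, Mul(-1, x)) = Add(17565, Mul(-1, -6092)) = Add(17565, 6092) = 23657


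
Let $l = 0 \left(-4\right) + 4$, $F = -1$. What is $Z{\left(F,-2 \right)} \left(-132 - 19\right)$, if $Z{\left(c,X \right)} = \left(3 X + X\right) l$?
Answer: $4832$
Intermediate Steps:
$l = 4$ ($l = 0 + 4 = 4$)
$Z{\left(c,X \right)} = 16 X$ ($Z{\left(c,X \right)} = \left(3 X + X\right) 4 = 4 X 4 = 16 X$)
$Z{\left(F,-2 \right)} \left(-132 - 19\right) = 16 \left(-2\right) \left(-132 - 19\right) = \left(-32\right) \left(-151\right) = 4832$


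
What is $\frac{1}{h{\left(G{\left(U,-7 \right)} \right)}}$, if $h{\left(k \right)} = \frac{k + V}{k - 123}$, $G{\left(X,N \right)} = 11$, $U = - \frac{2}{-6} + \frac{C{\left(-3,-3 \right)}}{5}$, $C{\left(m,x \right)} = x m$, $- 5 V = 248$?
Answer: $\frac{560}{193} \approx 2.9016$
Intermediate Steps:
$V = - \frac{248}{5}$ ($V = \left(- \frac{1}{5}\right) 248 = - \frac{248}{5} \approx -49.6$)
$C{\left(m,x \right)} = m x$
$U = \frac{32}{15}$ ($U = - \frac{2}{-6} + \frac{\left(-3\right) \left(-3\right)}{5} = \left(-2\right) \left(- \frac{1}{6}\right) + 9 \cdot \frac{1}{5} = \frac{1}{3} + \frac{9}{5} = \frac{32}{15} \approx 2.1333$)
$h{\left(k \right)} = \frac{- \frac{248}{5} + k}{-123 + k}$ ($h{\left(k \right)} = \frac{k - \frac{248}{5}}{k - 123} = \frac{- \frac{248}{5} + k}{-123 + k}$)
$\frac{1}{h{\left(G{\left(U,-7 \right)} \right)}} = \frac{1}{\frac{1}{-123 + 11} \left(- \frac{248}{5} + 11\right)} = \frac{1}{\frac{1}{-112} \left(- \frac{193}{5}\right)} = \frac{1}{\left(- \frac{1}{112}\right) \left(- \frac{193}{5}\right)} = \frac{1}{\frac{193}{560}} = \frac{560}{193}$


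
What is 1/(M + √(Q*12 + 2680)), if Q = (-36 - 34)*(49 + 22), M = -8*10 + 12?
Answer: -17/15396 - I*√890/7698 ≈ -0.0011042 - 0.0038754*I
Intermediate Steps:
M = -68 (M = -80 + 12 = -68)
Q = -4970 (Q = -70*71 = -4970)
1/(M + √(Q*12 + 2680)) = 1/(-68 + √(-4970*12 + 2680)) = 1/(-68 + √(-59640 + 2680)) = 1/(-68 + √(-56960)) = 1/(-68 + 8*I*√890)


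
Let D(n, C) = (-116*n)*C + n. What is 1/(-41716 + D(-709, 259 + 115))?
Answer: 1/30716831 ≈ 3.2555e-8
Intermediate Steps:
D(n, C) = n - 116*C*n (D(n, C) = -116*C*n + n = n - 116*C*n)
1/(-41716 + D(-709, 259 + 115)) = 1/(-41716 - 709*(1 - 116*(259 + 115))) = 1/(-41716 - 709*(1 - 116*374)) = 1/(-41716 - 709*(1 - 43384)) = 1/(-41716 - 709*(-43383)) = 1/(-41716 + 30758547) = 1/30716831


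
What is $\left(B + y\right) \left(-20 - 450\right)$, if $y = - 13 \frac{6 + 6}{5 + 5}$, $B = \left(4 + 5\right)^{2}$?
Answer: $-30738$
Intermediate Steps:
$B = 81$ ($B = 9^{2} = 81$)
$y = - \frac{78}{5}$ ($y = - 13 \cdot \frac{12}{10} = - 13 \cdot 12 \cdot \frac{1}{10} = \left(-13\right) \frac{6}{5} = - \frac{78}{5} \approx -15.6$)
$\left(B + y\right) \left(-20 - 450\right) = \left(81 - \frac{78}{5}\right) \left(-20 - 450\right) = \frac{327}{5} \left(-470\right) = -30738$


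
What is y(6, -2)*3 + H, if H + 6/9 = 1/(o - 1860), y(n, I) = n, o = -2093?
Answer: 205553/11859 ≈ 17.333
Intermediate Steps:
H = -7909/11859 (H = -⅔ + 1/(-2093 - 1860) = -⅔ + 1/(-3953) = -⅔ - 1/3953 = -7909/11859 ≈ -0.66692)
y(6, -2)*3 + H = 6*3 - 7909/11859 = 18 - 7909/11859 = 205553/11859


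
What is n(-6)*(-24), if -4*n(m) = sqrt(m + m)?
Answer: 12*I*sqrt(3) ≈ 20.785*I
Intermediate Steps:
n(m) = -sqrt(2)*sqrt(m)/4 (n(m) = -sqrt(m + m)/4 = -sqrt(2)*sqrt(m)/4)
n(-6)*(-24) = -sqrt(2)*sqrt(-6)/4*(-24) = -sqrt(2)*I*sqrt(6)/4*(-24) = -I*sqrt(3)/2*(-24) = 12*I*sqrt(3)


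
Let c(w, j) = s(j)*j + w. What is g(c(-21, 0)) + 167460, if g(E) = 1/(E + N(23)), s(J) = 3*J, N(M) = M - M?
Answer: 3516659/21 ≈ 1.6746e+5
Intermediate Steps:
N(M) = 0
c(w, j) = w + 3*j² (c(w, j) = (3*j)*j + w = 3*j² + w = w + 3*j²)
g(E) = 1/E (g(E) = 1/(E + 0) = 1/E)
g(c(-21, 0)) + 167460 = 1/(-21 + 3*0²) + 167460 = 1/(-21 + 3*0) + 167460 = 1/(-21 + 0) + 167460 = 1/(-21) + 167460 = -1/21 + 167460 = 3516659/21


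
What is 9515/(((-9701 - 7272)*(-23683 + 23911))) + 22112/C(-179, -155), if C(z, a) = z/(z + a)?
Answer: 2598215921197/62972916 ≈ 41259.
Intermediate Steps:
C(z, a) = z/(a + z)
9515/(((-9701 - 7272)*(-23683 + 23911))) + 22112/C(-179, -155) = 9515/(((-9701 - 7272)*(-23683 + 23911))) + 22112/((-179/(-155 - 179))) = 9515/((-16973*228)) + 22112/((-179/(-334))) = 9515/(-3869844) + 22112/((-179*(-1/334))) = 9515*(-1/3869844) + 22112/(179/334) = -865/351804 + 22112*(334/179) = -865/351804 + 7385408/179 = 2598215921197/62972916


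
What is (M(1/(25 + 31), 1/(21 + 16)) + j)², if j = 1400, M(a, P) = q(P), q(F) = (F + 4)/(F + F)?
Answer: 8696601/4 ≈ 2.1742e+6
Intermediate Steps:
q(F) = (4 + F)/(2*F) (q(F) = (4 + F)/((2*F)) = (4 + F)*(1/(2*F)) = (4 + F)/(2*F))
M(a, P) = (4 + P)/(2*P)
(M(1/(25 + 31), 1/(21 + 16)) + j)² = ((4 + 1/(21 + 16))/(2*(1/(21 + 16))) + 1400)² = ((4 + 1/37)/(2*(1/37)) + 1400)² = ((½)*37*(149/37) + 1400)² = (149/2 + 1400)² = (2949/2)² = 8696601/4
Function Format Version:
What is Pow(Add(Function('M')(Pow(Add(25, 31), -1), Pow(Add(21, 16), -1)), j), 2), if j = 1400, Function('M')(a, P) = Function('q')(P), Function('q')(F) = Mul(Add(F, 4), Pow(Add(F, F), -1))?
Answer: Rational(8696601, 4) ≈ 2.1742e+6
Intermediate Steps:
Function('q')(F) = Mul(Rational(1, 2), Pow(F, -1), Add(4, F)) (Function('q')(F) = Mul(Add(4, F), Pow(Mul(2, F), -1)) = Mul(Add(4, F), Mul(Rational(1, 2), Pow(F, -1))) = Mul(Rational(1, 2), Pow(F, -1), Add(4, F)))
Function('M')(a, P) = Mul(Rational(1, 2), Pow(P, -1), Add(4, P))
Pow(Add(Function('M')(Pow(Add(25, 31), -1), Pow(Add(21, 16), -1)), j), 2) = Pow(Add(Mul(Rational(1, 2), Pow(Pow(Add(21, 16), -1), -1), Add(4, Pow(Add(21, 16), -1))), 1400), 2) = Pow(Add(Mul(Rational(1, 2), Pow(Pow(37, -1), -1), Add(4, Pow(37, -1))), 1400), 2) = Pow(Add(Mul(Rational(1, 2), Pow(Rational(1, 37), -1), Add(4, Rational(1, 37))), 1400), 2) = Pow(Add(Mul(Rational(1, 2), 37, Rational(149, 37)), 1400), 2) = Pow(Add(Rational(149, 2), 1400), 2) = Pow(Rational(2949, 2), 2) = Rational(8696601, 4)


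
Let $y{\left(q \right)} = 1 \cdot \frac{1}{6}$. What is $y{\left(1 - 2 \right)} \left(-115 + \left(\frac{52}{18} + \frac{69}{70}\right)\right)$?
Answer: $- \frac{70009}{3780} \approx -18.521$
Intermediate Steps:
$y{\left(q \right)} = \frac{1}{6}$ ($y{\left(q \right)} = 1 \cdot \frac{1}{6} = \frac{1}{6}$)
$y{\left(1 - 2 \right)} \left(-115 + \left(\frac{52}{18} + \frac{69}{70}\right)\right) = \frac{-115 + \left(\frac{52}{18} + \frac{69}{70}\right)}{6} = \frac{-115 + \left(52 \cdot \frac{1}{18} + 69 \cdot \frac{1}{70}\right)}{6} = \frac{-115 + \left(\frac{26}{9} + \frac{69}{70}\right)}{6} = \frac{-115 + \frac{2441}{630}}{6} = \frac{1}{6} \left(- \frac{70009}{630}\right) = - \frac{70009}{3780}$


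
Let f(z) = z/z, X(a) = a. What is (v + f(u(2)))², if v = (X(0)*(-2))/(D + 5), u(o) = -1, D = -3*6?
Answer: 1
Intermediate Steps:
D = -18
f(z) = 1
v = 0 (v = (0*(-2))/(-18 + 5) = 0/(-13) = 0*(-1/13) = 0)
(v + f(u(2)))² = (0 + 1)² = 1² = 1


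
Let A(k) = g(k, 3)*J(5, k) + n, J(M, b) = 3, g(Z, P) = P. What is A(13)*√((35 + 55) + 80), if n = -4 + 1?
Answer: 6*√170 ≈ 78.230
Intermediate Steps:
n = -3
A(k) = 6 (A(k) = 3*3 - 3 = 9 - 3 = 6)
A(13)*√((35 + 55) + 80) = 6*√((35 + 55) + 80) = 6*√(90 + 80) = 6*√170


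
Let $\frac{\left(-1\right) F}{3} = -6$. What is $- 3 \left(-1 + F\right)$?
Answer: $-51$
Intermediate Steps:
$F = 18$ ($F = \left(-3\right) \left(-6\right) = 18$)
$- 3 \left(-1 + F\right) = - 3 \left(-1 + 18\right) = \left(-3\right) 17 = -51$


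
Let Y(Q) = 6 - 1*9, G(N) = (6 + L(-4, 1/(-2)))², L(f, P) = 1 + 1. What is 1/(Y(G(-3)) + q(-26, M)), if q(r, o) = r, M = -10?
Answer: -1/29 ≈ -0.034483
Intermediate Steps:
L(f, P) = 2
G(N) = 64 (G(N) = (6 + 2)² = 8² = 64)
Y(Q) = -3 (Y(Q) = 6 - 9 = -3)
1/(Y(G(-3)) + q(-26, M)) = 1/(-3 - 26) = 1/(-29) = -1/29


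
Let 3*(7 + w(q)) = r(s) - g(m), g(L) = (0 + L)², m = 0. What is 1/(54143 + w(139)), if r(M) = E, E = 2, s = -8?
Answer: 3/162410 ≈ 1.8472e-5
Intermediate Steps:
g(L) = L²
r(M) = 2
w(q) = -19/3 (w(q) = -7 + (2 - 1*0²)/3 = -7 + (2 - 1*0)/3 = -7 + (2 + 0)/3 = -7 + (⅓)*2 = -7 + ⅔ = -19/3)
1/(54143 + w(139)) = 1/(54143 - 19/3) = 1/(162410/3) = 3/162410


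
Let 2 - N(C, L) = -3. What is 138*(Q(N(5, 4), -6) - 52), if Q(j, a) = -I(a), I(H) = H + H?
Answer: -5520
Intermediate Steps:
I(H) = 2*H
N(C, L) = 5 (N(C, L) = 2 - 1*(-3) = 2 + 3 = 5)
Q(j, a) = -2*a
138*(Q(N(5, 4), -6) - 52) = 138*(-2*(-6) - 52) = 138*(12 - 52) = 138*(-40) = -5520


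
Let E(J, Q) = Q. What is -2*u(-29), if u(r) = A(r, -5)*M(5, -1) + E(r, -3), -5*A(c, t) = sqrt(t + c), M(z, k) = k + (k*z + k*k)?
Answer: 6 - 2*I*sqrt(34) ≈ 6.0 - 11.662*I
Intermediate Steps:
M(z, k) = k + k**2 + k*z (M(z, k) = k + (k*z + k**2) = k + (k**2 + k*z) = k + k**2 + k*z)
A(c, t) = -sqrt(c + t)/5 (A(c, t) = -sqrt(t + c)/5 = -sqrt(c + t)/5)
u(r) = -3 + sqrt(-5 + r) (u(r) = (-sqrt(r - 5)/5)*(-(1 - 1 + 5)) - 3 = (-sqrt(-5 + r)/5)*(-1*5) - 3 = -sqrt(-5 + r)/5*(-5) - 3 = sqrt(-5 + r) - 3 = -3 + sqrt(-5 + r))
-2*u(-29) = -2*(-3 + sqrt(-5 - 29)) = -2*(-3 + sqrt(-34)) = -2*(-3 + I*sqrt(34)) = 6 - 2*I*sqrt(34)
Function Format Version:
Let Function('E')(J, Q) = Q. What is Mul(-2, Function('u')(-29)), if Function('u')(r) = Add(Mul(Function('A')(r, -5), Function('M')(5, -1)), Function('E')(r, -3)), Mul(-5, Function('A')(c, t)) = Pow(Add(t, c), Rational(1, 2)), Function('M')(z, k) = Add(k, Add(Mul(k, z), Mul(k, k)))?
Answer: Add(6, Mul(-2, I, Pow(34, Rational(1, 2)))) ≈ Add(6.0000, Mul(-11.662, I))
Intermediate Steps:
Function('M')(z, k) = Add(k, Pow(k, 2), Mul(k, z)) (Function('M')(z, k) = Add(k, Add(Mul(k, z), Pow(k, 2))) = Add(k, Add(Pow(k, 2), Mul(k, z))) = Add(k, Pow(k, 2), Mul(k, z)))
Function('A')(c, t) = Mul(Rational(-1, 5), Pow(Add(c, t), Rational(1, 2))) (Function('A')(c, t) = Mul(Rational(-1, 5), Pow(Add(t, c), Rational(1, 2))) = Mul(Rational(-1, 5), Pow(Add(c, t), Rational(1, 2))))
Function('u')(r) = Add(-3, Pow(Add(-5, r), Rational(1, 2))) (Function('u')(r) = Add(Mul(Mul(Rational(-1, 5), Pow(Add(r, -5), Rational(1, 2))), Mul(-1, Add(1, -1, 5))), -3) = Add(Mul(Mul(Rational(-1, 5), Pow(Add(-5, r), Rational(1, 2))), Mul(-1, 5)), -3) = Add(Mul(Mul(Rational(-1, 5), Pow(Add(-5, r), Rational(1, 2))), -5), -3) = Add(Pow(Add(-5, r), Rational(1, 2)), -3) = Add(-3, Pow(Add(-5, r), Rational(1, 2))))
Mul(-2, Function('u')(-29)) = Mul(-2, Add(-3, Pow(Add(-5, -29), Rational(1, 2)))) = Mul(-2, Add(-3, Pow(-34, Rational(1, 2)))) = Mul(-2, Add(-3, Mul(I, Pow(34, Rational(1, 2))))) = Add(6, Mul(-2, I, Pow(34, Rational(1, 2))))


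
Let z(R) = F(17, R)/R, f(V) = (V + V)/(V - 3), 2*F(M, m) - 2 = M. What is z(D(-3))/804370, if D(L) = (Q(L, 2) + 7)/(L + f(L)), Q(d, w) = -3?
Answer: -19/3217480 ≈ -5.9052e-6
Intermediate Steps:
F(M, m) = 1 + M/2
f(V) = 2*V/(-3 + V) (f(V) = (2*V)/(-3 + V) = 2*V/(-3 + V))
D(L) = 4/(L + 2*L/(-3 + L)) (D(L) = (-3 + 7)/(L + 2*L/(-3 + L)) = 4/(L + 2*L/(-3 + L)))
z(R) = 19/(2*R) (z(R) = (1 + (½)*17)/R = (1 + 17/2)/R = 19/(2*R))
z(D(-3))/804370 = (19/(2*((4*(-3 - 3)/(-3*(-1 - 3))))))/804370 = (19/(2*((4*(-⅓)*(-6)/(-4)))))*(1/804370) = (19/(2*((4*(-⅓)*(-¼)*(-6)))))*(1/804370) = ((19/2)/(-2))*(1/804370) = ((19/2)*(-½))*(1/804370) = -19/4*1/804370 = -19/3217480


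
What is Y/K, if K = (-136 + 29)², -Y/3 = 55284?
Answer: -165852/11449 ≈ -14.486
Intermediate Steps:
Y = -165852 (Y = -3*55284 = -165852)
K = 11449 (K = (-107)² = 11449)
Y/K = -165852/11449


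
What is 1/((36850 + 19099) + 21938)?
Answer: 1/77887 ≈ 1.2839e-5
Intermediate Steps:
1/((36850 + 19099) + 21938) = 1/(55949 + 21938) = 1/77887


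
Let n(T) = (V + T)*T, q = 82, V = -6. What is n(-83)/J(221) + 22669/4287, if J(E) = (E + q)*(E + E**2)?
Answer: 112341390301/21243208194 ≈ 5.2883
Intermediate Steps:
n(T) = T*(-6 + T) (n(T) = (-6 + T)*T = T*(-6 + T))
J(E) = (82 + E)*(E + E**2) (J(E) = (E + 82)*(E + E**2) = (82 + E)*(E + E**2))
n(-83)/J(221) + 22669/4287 = (-83*(-6 - 83))/((221*(82 + 221**2 + 83*221))) + 22669/4287 = (-83*(-89))/((221*(82 + 48841 + 18343))) + 22669*(1/4287) = 7387/((221*67266)) + 22669/4287 = 7387/14865786 + 22669/4287 = 112341390301/21243208194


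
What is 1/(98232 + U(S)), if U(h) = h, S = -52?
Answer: 1/98180 ≈ 1.0185e-5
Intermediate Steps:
1/(98232 + U(S)) = 1/(98232 - 52) = 1/98180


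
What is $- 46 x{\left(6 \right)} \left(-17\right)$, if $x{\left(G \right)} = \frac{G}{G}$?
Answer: $782$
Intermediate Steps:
$x{\left(G \right)} = 1$
$- 46 x{\left(6 \right)} \left(-17\right) = \left(-46\right) 1 \left(-17\right) = \left(-46\right) \left(-17\right) = 782$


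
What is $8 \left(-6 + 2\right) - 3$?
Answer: $-35$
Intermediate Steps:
$8 \left(-6 + 2\right) - 3 = 8 \left(-4\right) - 3 = -32 - 3 = -35$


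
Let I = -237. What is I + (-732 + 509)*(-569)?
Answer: 126650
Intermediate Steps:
I + (-732 + 509)*(-569) = -237 + (-732 + 509)*(-569) = -237 - 223*(-569) = -237 + 126887 = 126650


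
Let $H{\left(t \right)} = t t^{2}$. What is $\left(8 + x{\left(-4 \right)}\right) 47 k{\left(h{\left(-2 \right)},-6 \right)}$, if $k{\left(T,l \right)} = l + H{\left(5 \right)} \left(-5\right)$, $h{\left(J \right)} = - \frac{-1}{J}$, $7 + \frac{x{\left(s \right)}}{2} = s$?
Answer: $415198$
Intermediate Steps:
$x{\left(s \right)} = -14 + 2 s$
$h{\left(J \right)} = \frac{1}{J}$
$H{\left(t \right)} = t^{3}$
$k{\left(T,l \right)} = -625 + l$ ($k{\left(T,l \right)} = l + 5^{3} \left(-5\right) = l + 125 \left(-5\right) = l - 625 = -625 + l$)
$\left(8 + x{\left(-4 \right)}\right) 47 k{\left(h{\left(-2 \right)},-6 \right)} = \left(8 + \left(-14 + 2 \left(-4\right)\right)\right) 47 \left(-625 - 6\right) = \left(8 - 22\right) 47 \left(-631\right) = \left(-14\right) 47 \left(-631\right) = \left(-658\right) \left(-631\right) = 415198$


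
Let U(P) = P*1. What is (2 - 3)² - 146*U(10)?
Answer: -1459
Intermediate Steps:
U(P) = P
(2 - 3)² - 146*U(10) = (2 - 3)² - 146*10 = (-1)² - 1460 = 1 - 1460 = -1459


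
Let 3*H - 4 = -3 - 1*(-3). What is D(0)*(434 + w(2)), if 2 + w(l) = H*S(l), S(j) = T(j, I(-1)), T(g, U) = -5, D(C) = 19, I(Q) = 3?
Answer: 24244/3 ≈ 8081.3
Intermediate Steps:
H = 4/3 (H = 4/3 + (-3 - 1*(-3))/3 = 4/3 + (-3 + 3)/3 = 4/3 + (⅓)*0 = 4/3 + 0 = 4/3 ≈ 1.3333)
S(j) = -5
w(l) = -26/3 (w(l) = -2 + (4/3)*(-5) = -2 - 20/3 = -26/3)
D(0)*(434 + w(2)) = 19*(434 - 26/3) = 19*(1276/3) = 24244/3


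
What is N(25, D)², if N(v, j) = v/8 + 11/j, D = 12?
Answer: 9409/576 ≈ 16.335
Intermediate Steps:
N(v, j) = 11/j + v/8 (N(v, j) = v*(⅛) + 11/j = v/8 + 11/j = 11/j + v/8)
N(25, D)² = (11/12 + (⅛)*25)² = (11*(1/12) + 25/8)² = (11/12 + 25/8)² = (97/24)² = 9409/576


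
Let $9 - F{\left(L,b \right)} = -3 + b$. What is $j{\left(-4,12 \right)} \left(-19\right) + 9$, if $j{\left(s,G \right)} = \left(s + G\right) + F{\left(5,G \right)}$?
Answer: $-143$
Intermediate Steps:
$F{\left(L,b \right)} = 12 - b$ ($F{\left(L,b \right)} = 9 - \left(-3 + b\right) = 12 - b$)
$j{\left(s,G \right)} = 12 + s$ ($j{\left(s,G \right)} = \left(s + G\right) - \left(-12 + G\right) = \left(G + s\right) - \left(-12 + G\right) = 12 + s$)
$j{\left(-4,12 \right)} \left(-19\right) + 9 = \left(12 - 4\right) \left(-19\right) + 9 = 8 \left(-19\right) + 9 = -152 + 9 = -143$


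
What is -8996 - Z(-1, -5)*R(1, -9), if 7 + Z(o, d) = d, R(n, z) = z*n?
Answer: -9104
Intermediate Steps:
R(n, z) = n*z
Z(o, d) = -7 + d
-8996 - Z(-1, -5)*R(1, -9) = -8996 - (-7 - 5)*1*(-9) = -8996 - (-12)*(-9) = -8996 - 1*108 = -8996 - 108 = -9104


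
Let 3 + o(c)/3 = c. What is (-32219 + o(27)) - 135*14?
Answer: -34037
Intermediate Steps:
o(c) = -9 + 3*c
(-32219 + o(27)) - 135*14 = (-32219 + (-9 + 3*27)) - 135*14 = (-32219 + (-9 + 81)) - 1890 = (-32219 + 72) - 1890 = -32147 - 1890 = -34037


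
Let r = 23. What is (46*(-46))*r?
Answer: -48668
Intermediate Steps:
(46*(-46))*r = (46*(-46))*23 = -2116*23 = -48668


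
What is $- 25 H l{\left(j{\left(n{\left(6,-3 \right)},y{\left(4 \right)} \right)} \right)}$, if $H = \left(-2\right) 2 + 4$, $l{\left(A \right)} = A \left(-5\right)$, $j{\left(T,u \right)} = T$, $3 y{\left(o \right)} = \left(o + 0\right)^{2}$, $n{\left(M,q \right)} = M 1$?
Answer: $0$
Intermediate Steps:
$n{\left(M,q \right)} = M$
$y{\left(o \right)} = \frac{o^{2}}{3}$ ($y{\left(o \right)} = \frac{\left(o + 0\right)^{2}}{3} = \frac{o^{2}}{3}$)
$l{\left(A \right)} = - 5 A$
$H = 0$ ($H = -4 + 4 = 0$)
$- 25 H l{\left(j{\left(n{\left(6,-3 \right)},y{\left(4 \right)} \right)} \right)} = \left(-25\right) 0 \left(\left(-5\right) 6\right) = 0 \left(-30\right) = 0$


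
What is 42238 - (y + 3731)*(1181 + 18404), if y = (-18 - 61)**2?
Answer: -195259382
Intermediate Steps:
y = 6241 (y = (-79)**2 = 6241)
42238 - (y + 3731)*(1181 + 18404) = 42238 - (6241 + 3731)*(1181 + 18404) = 42238 - 9972*19585 = 42238 - 1*195301620 = 42238 - 195301620 = -195259382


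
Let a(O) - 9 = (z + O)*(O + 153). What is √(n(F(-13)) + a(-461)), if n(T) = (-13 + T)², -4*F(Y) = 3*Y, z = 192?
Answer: √1325945/4 ≈ 287.87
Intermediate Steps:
F(Y) = -3*Y/4
a(O) = 9 + (153 + O)*(192 + O) (a(O) = 9 + (192 + O)*(O + 153) = 9 + (192 + O)*(153 + O) = 9 + (153 + O)*(192 + O))
√(n(F(-13)) + a(-461)) = √((-13 - ¾*(-13))² + (29385 + (-461)² + 345*(-461))) = √((-13 + 39/4)² + (29385 + 212521 - 159045)) = √((-13/4)² + 82861) = √(169/16 + 82861) = √(1325945/16) = √1325945/4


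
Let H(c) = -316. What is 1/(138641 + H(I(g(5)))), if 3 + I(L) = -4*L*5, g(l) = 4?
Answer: 1/138325 ≈ 7.2293e-6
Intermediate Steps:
I(L) = -3 - 20*L (I(L) = -3 - 4*L*5 = -3 - 20*L)
1/(138641 + H(I(g(5)))) = 1/(138641 - 316) = 1/138325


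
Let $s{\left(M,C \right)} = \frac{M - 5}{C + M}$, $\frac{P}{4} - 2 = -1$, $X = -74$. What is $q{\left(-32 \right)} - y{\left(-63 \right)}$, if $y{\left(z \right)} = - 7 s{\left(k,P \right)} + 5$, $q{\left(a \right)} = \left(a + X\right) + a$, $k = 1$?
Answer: $- \frac{743}{5} \approx -148.6$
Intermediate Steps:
$q{\left(a \right)} = -74 + 2 a$ ($q{\left(a \right)} = \left(a - 74\right) + a = \left(-74 + a\right) + a = -74 + 2 a$)
$P = 4$ ($P = 8 + 4 \left(-1\right) = 8 - 4 = 4$)
$s{\left(M,C \right)} = \frac{-5 + M}{C + M}$
$y{\left(z \right)} = \frac{53}{5}$ ($y{\left(z \right)} = - 7 \frac{-5 + 1}{4 + 1} + 5 = - 7 \cdot \frac{1}{5} \left(-4\right) + 5 = \left(-7\right) \left(- \frac{4}{5}\right) + 5 = \frac{28}{5} + 5 = \frac{53}{5}$)
$q{\left(-32 \right)} - y{\left(-63 \right)} = \left(-74 + 2 \left(-32\right)\right) - \frac{53}{5} = \left(-74 - 64\right) - \frac{53}{5} = -138 - \frac{53}{5} = - \frac{743}{5}$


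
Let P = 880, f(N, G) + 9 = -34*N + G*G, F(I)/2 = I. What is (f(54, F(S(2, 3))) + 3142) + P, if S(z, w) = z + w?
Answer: 2277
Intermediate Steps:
S(z, w) = w + z
F(I) = 2*I
f(N, G) = -9 + G² - 34*N (f(N, G) = -9 + (-34*N + G*G) = -9 + (-34*N + G²) = -9 + (G² - 34*N) = -9 + G² - 34*N)
(f(54, F(S(2, 3))) + 3142) + P = ((-9 + (2*(3 + 2))² - 34*54) + 3142) + 880 = ((-9 + (2*5)² - 1836) + 3142) + 880 = ((-9 + 10² - 1836) + 3142) + 880 = ((-9 + 100 - 1836) + 3142) + 880 = (-1745 + 3142) + 880 = 1397 + 880 = 2277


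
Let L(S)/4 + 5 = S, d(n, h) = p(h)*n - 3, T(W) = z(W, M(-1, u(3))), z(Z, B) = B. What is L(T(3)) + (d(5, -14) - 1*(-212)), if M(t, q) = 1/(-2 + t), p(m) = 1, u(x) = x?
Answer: 578/3 ≈ 192.67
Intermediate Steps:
T(W) = -⅓ (T(W) = 1/(-2 - 1) = 1/(-3) = -⅓)
d(n, h) = -3 + n (d(n, h) = 1*n - 3 = n - 3 = -3 + n)
L(S) = -20 + 4*S
L(T(3)) + (d(5, -14) - 1*(-212)) = (-20 + 4*(-⅓)) + ((-3 + 5) - 1*(-212)) = (-20 - 4/3) + (2 + 212) = -64/3 + 214 = 578/3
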